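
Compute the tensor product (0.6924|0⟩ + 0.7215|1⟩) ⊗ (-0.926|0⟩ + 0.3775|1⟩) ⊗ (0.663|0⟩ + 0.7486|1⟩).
-0.4251|000⟩ - 0.48|001⟩ + 0.1733|010⟩ + 0.1957|011⟩ - 0.443|100⟩ - 0.5001|101⟩ + 0.1806|110⟩ + 0.2039|111⟩

amp(|b₁b₂…⟩) = product of the factor amplitudes for bits b₁, b₂, …; only kets whose every factor amplitude is nonzero survive.
|000⟩: (0.6924)(-0.926)(0.663) = -0.4251
|001⟩: (0.6924)(-0.926)(0.7486) = -0.48
|010⟩: (0.6924)(0.3775)(0.663) = 0.1733
|011⟩: (0.6924)(0.3775)(0.7486) = 0.1957
|100⟩: (0.7215)(-0.926)(0.663) = -0.443
|101⟩: (0.7215)(-0.926)(0.7486) = -0.5001
|110⟩: (0.7215)(0.3775)(0.663) = 0.1806
|111⟩: (0.7215)(0.3775)(0.7486) = 0.2039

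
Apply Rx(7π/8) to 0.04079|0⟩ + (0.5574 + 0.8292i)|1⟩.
(0.8212 - 0.5467i)|0⟩ + (0.1087 + 0.1218i)|1⟩

Rx(7π/8) = [[cos(θ/2), −i·sin(θ/2)], [−i·sin(θ/2), cos(θ/2)]]; θ = 7π/8, cos(θ/2) ≈ 0.19509, sin(θ/2) ≈ 0.980785.
With a = amp(|0⟩) = 0.04079 and b = amp(|1⟩) = (0.5574 + 0.8292i):
new amp(|0⟩) = (0.19509)·a + (-0.980785i)·b = (0.8212 - 0.5467i)
new amp(|1⟩) = (-0.980785i)·a + (0.19509)·b = (0.1087 + 0.1218i)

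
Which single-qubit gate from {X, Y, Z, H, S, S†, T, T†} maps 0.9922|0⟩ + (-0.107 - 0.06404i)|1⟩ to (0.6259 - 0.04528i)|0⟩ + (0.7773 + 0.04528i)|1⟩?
H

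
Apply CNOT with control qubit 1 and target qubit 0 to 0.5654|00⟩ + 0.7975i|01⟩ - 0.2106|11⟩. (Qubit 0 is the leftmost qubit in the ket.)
0.5654|00⟩ - 0.2106|01⟩ + 0.7975i|11⟩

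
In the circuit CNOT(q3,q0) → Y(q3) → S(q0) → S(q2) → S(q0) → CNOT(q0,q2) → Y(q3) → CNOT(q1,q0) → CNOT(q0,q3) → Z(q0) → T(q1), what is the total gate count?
11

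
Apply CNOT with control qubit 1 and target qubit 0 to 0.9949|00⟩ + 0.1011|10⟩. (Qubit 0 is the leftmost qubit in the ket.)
0.9949|00⟩ + 0.1011|10⟩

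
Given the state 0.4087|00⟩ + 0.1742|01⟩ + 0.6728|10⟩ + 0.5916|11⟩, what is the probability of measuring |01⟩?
0.03035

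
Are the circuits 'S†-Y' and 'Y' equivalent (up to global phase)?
No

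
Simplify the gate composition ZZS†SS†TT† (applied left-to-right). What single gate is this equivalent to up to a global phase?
S†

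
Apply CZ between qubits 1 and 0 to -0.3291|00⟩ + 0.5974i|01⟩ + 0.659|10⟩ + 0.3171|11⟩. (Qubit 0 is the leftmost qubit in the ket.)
-0.3291|00⟩ + 0.5974i|01⟩ + 0.659|10⟩ - 0.3171|11⟩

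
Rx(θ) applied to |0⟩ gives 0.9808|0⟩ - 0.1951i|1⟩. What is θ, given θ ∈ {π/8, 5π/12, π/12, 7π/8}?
π/8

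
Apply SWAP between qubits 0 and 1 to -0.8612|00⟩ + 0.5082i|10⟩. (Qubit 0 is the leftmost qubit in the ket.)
-0.8612|00⟩ + 0.5082i|01⟩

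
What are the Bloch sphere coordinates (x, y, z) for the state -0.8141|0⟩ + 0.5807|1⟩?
(-0.9455, 0, 0.3255)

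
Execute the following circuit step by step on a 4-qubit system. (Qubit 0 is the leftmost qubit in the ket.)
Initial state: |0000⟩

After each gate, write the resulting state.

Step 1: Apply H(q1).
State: 1/√2|0000⟩ + 1/√2|0100⟩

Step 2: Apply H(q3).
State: 1/2|0000⟩ + 1/2|0001⟩ + 1/2|0100⟩ + 1/2|0101⟩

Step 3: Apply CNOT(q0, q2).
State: 1/2|0000⟩ + 1/2|0001⟩ + 1/2|0100⟩ + 1/2|0101⟩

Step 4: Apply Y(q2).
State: (1/2)i|0010⟩ + (1/2)i|0011⟩ + (1/2)i|0110⟩ + (1/2)i|0111⟩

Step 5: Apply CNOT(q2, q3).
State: (1/2)i|0010⟩ + (1/2)i|0011⟩ + (1/2)i|0110⟩ + (1/2)i|0111⟩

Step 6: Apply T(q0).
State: (1/2)i|0010⟩ + (1/2)i|0011⟩ + (1/2)i|0110⟩ + (1/2)i|0111⟩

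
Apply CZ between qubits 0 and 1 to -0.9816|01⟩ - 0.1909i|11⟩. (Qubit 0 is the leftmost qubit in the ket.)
-0.9816|01⟩ + 0.1909i|11⟩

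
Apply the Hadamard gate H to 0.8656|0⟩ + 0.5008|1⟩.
0.9662|0⟩ + 0.258|1⟩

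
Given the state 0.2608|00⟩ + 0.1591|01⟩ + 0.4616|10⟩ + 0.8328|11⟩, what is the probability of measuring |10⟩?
0.2131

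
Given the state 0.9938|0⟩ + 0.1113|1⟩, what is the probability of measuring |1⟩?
0.01239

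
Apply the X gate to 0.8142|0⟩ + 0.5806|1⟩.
0.5806|0⟩ + 0.8142|1⟩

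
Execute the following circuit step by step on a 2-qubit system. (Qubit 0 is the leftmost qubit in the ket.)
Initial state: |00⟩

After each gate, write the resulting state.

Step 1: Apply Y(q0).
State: i|10⟩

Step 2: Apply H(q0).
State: (1/√2)i|00⟩ - (1/√2)i|10⟩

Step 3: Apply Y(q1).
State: -1/√2|01⟩ + 1/√2|11⟩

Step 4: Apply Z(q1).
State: 1/√2|01⟩ - 1/√2|11⟩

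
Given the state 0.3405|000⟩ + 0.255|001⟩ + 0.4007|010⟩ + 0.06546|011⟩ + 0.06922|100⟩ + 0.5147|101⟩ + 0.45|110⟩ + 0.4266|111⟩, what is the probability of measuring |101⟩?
0.2649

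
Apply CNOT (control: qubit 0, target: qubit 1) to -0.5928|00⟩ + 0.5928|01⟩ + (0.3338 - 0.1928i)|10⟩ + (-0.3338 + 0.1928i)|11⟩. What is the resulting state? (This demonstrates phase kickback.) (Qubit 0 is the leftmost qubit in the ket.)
-0.5928|00⟩ + 0.5928|01⟩ + (-0.3338 + 0.1928i)|10⟩ + (0.3338 - 0.1928i)|11⟩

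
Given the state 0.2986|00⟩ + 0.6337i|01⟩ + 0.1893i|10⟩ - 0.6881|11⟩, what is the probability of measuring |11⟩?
0.4735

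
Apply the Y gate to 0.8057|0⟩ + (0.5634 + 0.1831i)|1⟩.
(0.1831 - 0.5634i)|0⟩ + 0.8057i|1⟩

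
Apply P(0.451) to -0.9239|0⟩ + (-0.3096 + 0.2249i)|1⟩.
-0.9239|0⟩ + (-0.3767 + 0.06747i)|1⟩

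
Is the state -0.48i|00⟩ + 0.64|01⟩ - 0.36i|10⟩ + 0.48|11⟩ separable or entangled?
Separable

Writing the state as a|00⟩ + b|01⟩ + c|10⟩ + d|11⟩, it is a product state iff ad − bc = 0.
Here (a, b, c, d) = (-0.48i, 0.64, -0.36i, 0.48): ad − bc = (-0.48i)(0.48) − (0.64)(-0.36i) = 0, so the state is separable.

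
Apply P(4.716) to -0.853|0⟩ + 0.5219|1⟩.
-0.853|0⟩ + (0.001885 - 0.5219i)|1⟩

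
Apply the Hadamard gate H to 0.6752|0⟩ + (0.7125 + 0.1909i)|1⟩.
(0.9813 + 0.135i)|0⟩ + (-0.02638 - 0.135i)|1⟩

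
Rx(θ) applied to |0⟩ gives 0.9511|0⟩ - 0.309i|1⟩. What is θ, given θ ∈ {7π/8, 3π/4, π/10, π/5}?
π/5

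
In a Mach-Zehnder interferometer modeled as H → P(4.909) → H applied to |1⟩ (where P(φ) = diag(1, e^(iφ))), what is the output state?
(0.4023 + 0.4904i)|0⟩ + (0.5977 - 0.4904i)|1⟩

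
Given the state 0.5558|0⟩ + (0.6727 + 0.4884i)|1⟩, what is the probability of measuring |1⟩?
0.6911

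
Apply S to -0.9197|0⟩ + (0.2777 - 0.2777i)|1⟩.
-0.9197|0⟩ + (0.2777 + 0.2777i)|1⟩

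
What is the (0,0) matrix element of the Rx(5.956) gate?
-0.9866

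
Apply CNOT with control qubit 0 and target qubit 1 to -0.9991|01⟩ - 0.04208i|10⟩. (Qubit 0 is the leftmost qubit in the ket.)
-0.9991|01⟩ - 0.04208i|11⟩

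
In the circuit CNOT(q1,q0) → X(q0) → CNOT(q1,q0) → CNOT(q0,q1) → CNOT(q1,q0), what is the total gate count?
5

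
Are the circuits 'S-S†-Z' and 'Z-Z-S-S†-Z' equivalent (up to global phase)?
Yes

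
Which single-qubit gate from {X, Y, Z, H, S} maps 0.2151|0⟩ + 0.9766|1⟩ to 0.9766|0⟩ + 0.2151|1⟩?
X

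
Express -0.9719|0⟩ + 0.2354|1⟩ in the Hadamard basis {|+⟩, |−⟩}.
-0.5208|+⟩ - 0.8537|−⟩

With |ψ⟩ = α|0⟩ + β|1⟩, the Hadamard-basis coefficients are ⟨+|ψ⟩ = (α + β)/√2 and ⟨−|ψ⟩ = (α − β)/√2.
Here α = -0.9719, β = 0.2354: (α + β)/√2 = -0.5208, (α − β)/√2 = -0.8537.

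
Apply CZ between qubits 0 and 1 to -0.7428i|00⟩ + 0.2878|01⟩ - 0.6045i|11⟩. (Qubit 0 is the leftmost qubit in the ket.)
-0.7428i|00⟩ + 0.2878|01⟩ + 0.6045i|11⟩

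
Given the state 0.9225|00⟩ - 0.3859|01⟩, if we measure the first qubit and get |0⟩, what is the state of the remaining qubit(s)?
0.9225|0⟩ - 0.3859|1⟩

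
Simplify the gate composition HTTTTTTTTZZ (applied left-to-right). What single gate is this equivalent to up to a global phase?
H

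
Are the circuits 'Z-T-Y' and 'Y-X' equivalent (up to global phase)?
No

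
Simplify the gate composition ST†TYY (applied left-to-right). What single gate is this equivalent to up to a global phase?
S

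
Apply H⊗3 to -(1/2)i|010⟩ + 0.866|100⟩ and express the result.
(0.3062 - 0.1768i)|000⟩ + (0.3062 - 0.1768i)|001⟩ + (0.3062 + 0.1768i)|010⟩ + (0.3062 + 0.1768i)|011⟩ + (-0.3062 - 0.1768i)|100⟩ + (-0.3062 - 0.1768i)|101⟩ + (-0.3062 + 0.1768i)|110⟩ + (-0.3062 + 0.1768i)|111⟩

H⊗3 gives amp(|y⟩) = (1/2√2) Σ_x (−1)^(x·y) amp(|x⟩), where x·y is the number of positions in which both x and y have a 1.
|000⟩: (-(1/2)i + 0.866)/(2√2) = (0.3062 - 0.1768i)
|001⟩: (-(1/2)i + 0.866)/(2√2) = (0.3062 - 0.1768i)
|010⟩: ((1/2)i + 0.866)/(2√2) = (0.3062 + 0.1768i)
|011⟩: ((1/2)i + 0.866)/(2√2) = (0.3062 + 0.1768i)
|100⟩: (-(1/2)i - 0.866)/(2√2) = (-0.3062 - 0.1768i)
|101⟩: (-(1/2)i - 0.866)/(2√2) = (-0.3062 - 0.1768i)
|110⟩: ((1/2)i - 0.866)/(2√2) = (-0.3062 + 0.1768i)
|111⟩: ((1/2)i - 0.866)/(2√2) = (-0.3062 + 0.1768i)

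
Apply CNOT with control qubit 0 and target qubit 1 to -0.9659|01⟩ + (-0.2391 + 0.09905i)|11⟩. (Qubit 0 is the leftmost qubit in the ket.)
-0.9659|01⟩ + (-0.2391 + 0.09905i)|10⟩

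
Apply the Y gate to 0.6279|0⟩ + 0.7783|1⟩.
-0.7783i|0⟩ + 0.6279i|1⟩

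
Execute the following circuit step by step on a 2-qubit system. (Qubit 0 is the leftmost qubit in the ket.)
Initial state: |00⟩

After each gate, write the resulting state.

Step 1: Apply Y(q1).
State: i|01⟩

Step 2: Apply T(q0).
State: i|01⟩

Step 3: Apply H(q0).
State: (1/√2)i|01⟩ + (1/√2)i|11⟩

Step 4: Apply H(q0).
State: i|01⟩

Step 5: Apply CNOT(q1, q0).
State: i|11⟩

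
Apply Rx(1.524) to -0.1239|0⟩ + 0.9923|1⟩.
(-0.08964 - 0.6851i)|0⟩ + (0.7179 + 0.08554i)|1⟩

Rx(1.524) = [[cos(θ/2), −i·sin(θ/2)], [−i·sin(θ/2), cos(θ/2)]]; θ = 1.524, cos(θ/2) ≈ 0.723457, sin(θ/2) ≈ 0.69037.
With a = amp(|0⟩) = -0.1239 and b = amp(|1⟩) = 0.9923:
new amp(|0⟩) = (0.723457)·a + (-0.69037i)·b = (-0.08964 - 0.6851i)
new amp(|1⟩) = (-0.69037i)·a + (0.723457)·b = (0.7179 + 0.08554i)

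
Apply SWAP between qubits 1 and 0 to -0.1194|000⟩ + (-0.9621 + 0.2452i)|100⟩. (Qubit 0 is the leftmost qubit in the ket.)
-0.1194|000⟩ + (-0.9621 + 0.2452i)|010⟩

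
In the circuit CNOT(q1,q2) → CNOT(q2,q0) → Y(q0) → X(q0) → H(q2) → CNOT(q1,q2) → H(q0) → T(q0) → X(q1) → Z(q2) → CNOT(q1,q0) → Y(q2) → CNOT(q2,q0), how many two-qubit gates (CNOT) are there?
5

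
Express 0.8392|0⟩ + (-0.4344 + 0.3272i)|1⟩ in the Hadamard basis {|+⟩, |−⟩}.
(0.2862 + 0.2314i)|+⟩ + (0.9006 - 0.2314i)|−⟩

With |ψ⟩ = α|0⟩ + β|1⟩, the Hadamard-basis coefficients are ⟨+|ψ⟩ = (α + β)/√2 and ⟨−|ψ⟩ = (α − β)/√2.
Here α = 0.8392, β = (-0.4344 + 0.3272i): (α + β)/√2 = (0.2862 + 0.2314i), (α − β)/√2 = (0.9006 - 0.2314i).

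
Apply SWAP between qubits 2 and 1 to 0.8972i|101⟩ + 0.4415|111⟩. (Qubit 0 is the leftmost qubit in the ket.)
0.8972i|110⟩ + 0.4415|111⟩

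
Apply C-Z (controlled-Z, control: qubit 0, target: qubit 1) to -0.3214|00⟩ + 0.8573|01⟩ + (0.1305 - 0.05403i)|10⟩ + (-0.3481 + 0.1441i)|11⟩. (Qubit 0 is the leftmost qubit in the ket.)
-0.3214|00⟩ + 0.8573|01⟩ + (0.1305 - 0.05403i)|10⟩ + (0.3481 - 0.1441i)|11⟩

C-Z leaves the control-|0⟩ kets |00⟩, |01⟩ unchanged and applies Z to qubit 1 on the control-|1⟩ pair (|10⟩, |11⟩).
Z = [[1, 0], [0, -1]].
With a = amp(|10⟩) = (0.1305 - 0.05403i) and b = amp(|11⟩) = (-0.3481 + 0.1441i):
new amp(|10⟩) = (1)·a = (0.1305 - 0.05403i)
new amp(|11⟩) = (-1)·b = (0.3481 - 0.1441i)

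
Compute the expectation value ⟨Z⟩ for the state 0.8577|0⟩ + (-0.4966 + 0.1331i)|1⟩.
0.4713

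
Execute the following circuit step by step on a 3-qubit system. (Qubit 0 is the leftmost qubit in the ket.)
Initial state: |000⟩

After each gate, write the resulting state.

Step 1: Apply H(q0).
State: 1/√2|000⟩ + 1/√2|100⟩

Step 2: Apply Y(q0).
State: -(1/√2)i|000⟩ + (1/√2)i|100⟩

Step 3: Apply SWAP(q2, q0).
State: -(1/√2)i|000⟩ + (1/√2)i|001⟩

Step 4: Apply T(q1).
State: -(1/√2)i|000⟩ + (1/√2)i|001⟩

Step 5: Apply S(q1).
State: -(1/√2)i|000⟩ + (1/√2)i|001⟩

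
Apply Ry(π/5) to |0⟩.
0.9511|0⟩ + 0.309|1⟩

Ry(π/5) = [[cos(θ/2), −sin(θ/2)], [sin(θ/2), cos(θ/2)]]; θ = π/5, cos(θ/2) ≈ 0.951057, sin(θ/2) ≈ 0.309017.
With a = amp(|0⟩) = 1 and b = amp(|1⟩) = 0:
new amp(|0⟩) = (0.951057)·a + (-0.309017)·b = 0.9511
new amp(|1⟩) = (0.309017)·a + (0.951057)·b = 0.309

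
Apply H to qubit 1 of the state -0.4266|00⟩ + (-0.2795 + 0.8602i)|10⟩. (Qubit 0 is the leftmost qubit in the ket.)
-0.3017|00⟩ - 0.3017|01⟩ + (-0.1976 + 0.6083i)|10⟩ + (-0.1976 + 0.6083i)|11⟩

H on qubit 1 mixes each pair of kets that differ only in qubit 1: amplitudes (a, b) of (|…0…⟩, |…1…⟩) become ((a + b)/√2, (a − b)/√2). Kets absent from the input have amplitude 0.
(|00⟩, |01⟩): (a, b) = (-0.4266, 0) → (-0.3017, -0.3017)
(|10⟩, |11⟩): (a, b) = ((-0.2795 + 0.8602i), 0) → ((-0.1976 + 0.6083i), (-0.1976 + 0.6083i))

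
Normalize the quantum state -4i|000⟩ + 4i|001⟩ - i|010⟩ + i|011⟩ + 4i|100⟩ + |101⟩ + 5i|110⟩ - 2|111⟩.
-(1/√5)i|000⟩ + (1/√5)i|001⟩ - 0.1118i|010⟩ + 0.1118i|011⟩ + (1/√5)i|100⟩ + 0.1118|101⟩ + 0.559i|110⟩ - 0.2236|111⟩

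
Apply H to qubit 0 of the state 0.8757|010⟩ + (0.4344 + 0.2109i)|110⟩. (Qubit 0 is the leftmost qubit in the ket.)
(0.9264 + 0.1491i)|010⟩ + (0.312 - 0.1491i)|110⟩

H on qubit 0 mixes each pair of kets that differ only in qubit 0: amplitudes (a, b) of (|…0…⟩, |…1…⟩) become ((a + b)/√2, (a − b)/√2). Kets absent from the input have amplitude 0.
(|010⟩, |110⟩): (a, b) = (0.8757, (0.4344 + 0.2109i)) → ((0.9264 + 0.1491i), (0.312 - 0.1491i))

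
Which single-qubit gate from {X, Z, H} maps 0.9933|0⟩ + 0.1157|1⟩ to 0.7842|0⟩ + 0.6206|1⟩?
H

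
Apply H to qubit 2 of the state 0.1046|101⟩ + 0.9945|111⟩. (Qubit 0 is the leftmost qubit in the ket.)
0.07396|100⟩ - 0.07396|101⟩ + 0.7032|110⟩ - 0.7032|111⟩

H on qubit 2 mixes each pair of kets that differ only in qubit 2: amplitudes (a, b) of (|…0…⟩, |…1…⟩) become ((a + b)/√2, (a − b)/√2). Kets absent from the input have amplitude 0.
(|100⟩, |101⟩): (a, b) = (0, 0.1046) → (0.07396, -0.07396)
(|110⟩, |111⟩): (a, b) = (0, 0.9945) → (0.7032, -0.7032)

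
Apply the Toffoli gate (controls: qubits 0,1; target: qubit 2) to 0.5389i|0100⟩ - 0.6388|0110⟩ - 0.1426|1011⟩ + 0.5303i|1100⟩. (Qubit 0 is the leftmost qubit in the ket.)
0.5389i|0100⟩ - 0.6388|0110⟩ - 0.1426|1011⟩ + 0.5303i|1110⟩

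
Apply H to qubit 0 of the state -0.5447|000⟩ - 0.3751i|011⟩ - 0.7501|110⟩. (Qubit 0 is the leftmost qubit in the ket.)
-0.3852|000⟩ - 0.5304|010⟩ - 0.2652i|011⟩ - 0.3852|100⟩ + 0.5304|110⟩ - 0.2652i|111⟩

H on qubit 0 mixes each pair of kets that differ only in qubit 0: amplitudes (a, b) of (|…0…⟩, |…1…⟩) become ((a + b)/√2, (a − b)/√2). Kets absent from the input have amplitude 0.
(|000⟩, |100⟩): (a, b) = (-0.5447, 0) → (-0.3852, -0.3852)
(|010⟩, |110⟩): (a, b) = (0, -0.7501) → (-0.5304, 0.5304)
(|011⟩, |111⟩): (a, b) = (-0.3751i, 0) → (-0.2652i, -0.2652i)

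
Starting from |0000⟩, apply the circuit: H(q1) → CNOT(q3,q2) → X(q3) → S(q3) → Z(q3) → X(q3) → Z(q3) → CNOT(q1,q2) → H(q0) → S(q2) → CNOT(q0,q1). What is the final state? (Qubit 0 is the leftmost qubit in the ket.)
-(1/2)i|0000⟩ + 1/2|0110⟩ + 1/2|1010⟩ - (1/2)i|1100⟩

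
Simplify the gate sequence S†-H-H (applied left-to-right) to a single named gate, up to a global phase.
S†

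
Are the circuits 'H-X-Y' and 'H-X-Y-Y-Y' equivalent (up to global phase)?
Yes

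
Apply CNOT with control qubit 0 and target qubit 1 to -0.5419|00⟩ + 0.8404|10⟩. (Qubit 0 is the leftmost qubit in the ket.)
-0.5419|00⟩ + 0.8404|11⟩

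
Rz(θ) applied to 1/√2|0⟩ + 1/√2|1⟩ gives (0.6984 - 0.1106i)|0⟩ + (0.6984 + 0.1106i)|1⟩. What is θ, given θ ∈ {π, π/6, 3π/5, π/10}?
π/10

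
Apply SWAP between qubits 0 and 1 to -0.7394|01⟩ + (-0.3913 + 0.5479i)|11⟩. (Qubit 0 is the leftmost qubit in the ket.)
-0.7394|10⟩ + (-0.3913 + 0.5479i)|11⟩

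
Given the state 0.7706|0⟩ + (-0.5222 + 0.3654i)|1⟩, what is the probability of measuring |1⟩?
0.4062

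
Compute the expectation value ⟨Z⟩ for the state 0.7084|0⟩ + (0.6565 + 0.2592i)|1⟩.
0.003654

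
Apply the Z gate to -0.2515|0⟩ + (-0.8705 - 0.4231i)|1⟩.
-0.2515|0⟩ + (0.8705 + 0.4231i)|1⟩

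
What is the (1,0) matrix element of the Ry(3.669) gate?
0.9654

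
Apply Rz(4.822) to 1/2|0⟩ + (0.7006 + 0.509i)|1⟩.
(-0.3724 - 0.3337i)|0⟩ + (-0.8615 + 0.08843i)|1⟩

Rz(4.822) = [[e^(−iθ/2), 0], [0, e^(iθ/2)]] with e^(±iθ/2) = cos(θ/2) ± i·sin(θ/2); θ = 4.822, cos(θ/2) ≈ -0.744779, sin(θ/2) ≈ 0.667311.
With a = amp(|0⟩) = 1/2 and b = amp(|1⟩) = (0.7006 + 0.509i):
new amp(|0⟩) = (-0.744779 - 0.667311i)·a = (-0.3724 - 0.3337i)
new amp(|1⟩) = (-0.744779 + 0.667311i)·b = (-0.8615 + 0.08843i)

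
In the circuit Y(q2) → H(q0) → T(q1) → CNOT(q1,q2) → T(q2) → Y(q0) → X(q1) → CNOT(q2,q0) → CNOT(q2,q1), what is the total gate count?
9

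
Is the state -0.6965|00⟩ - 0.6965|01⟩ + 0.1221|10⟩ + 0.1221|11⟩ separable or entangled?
Separable

Writing the state as a|00⟩ + b|01⟩ + c|10⟩ + d|11⟩, it is a product state iff ad − bc = 0.
Here (a, b, c, d) = (-0.6965, -0.6965, 0.1221, 0.1221): ad − bc = (-0.6965)(0.1221) − (-0.6965)(0.1221) = 0, so the state is separable.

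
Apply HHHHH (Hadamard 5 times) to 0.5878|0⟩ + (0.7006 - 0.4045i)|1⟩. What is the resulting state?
(0.911 - 0.286i)|0⟩ + (-0.07976 + 0.286i)|1⟩

H² = I, so H^5 = H: a single Hadamard. With (a, b) = (0.5878, (0.7006 - 0.4045i)), H gives ((a + b)/√2, (a − b)/√2) = ((0.911 - 0.286i), (-0.07976 + 0.286i)).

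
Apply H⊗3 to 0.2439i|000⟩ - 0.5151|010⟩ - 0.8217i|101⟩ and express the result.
(-0.1821 - 0.2043i)|000⟩ + (-0.1821 + 0.3767i)|001⟩ + (0.1821 - 0.2043i)|010⟩ + (0.1821 + 0.3767i)|011⟩ + (-0.1821 + 0.3767i)|100⟩ + (-0.1821 - 0.2043i)|101⟩ + (0.1821 + 0.3767i)|110⟩ + (0.1821 - 0.2043i)|111⟩

H⊗3 gives amp(|y⟩) = (1/2√2) Σ_x (−1)^(x·y) amp(|x⟩), where x·y is the number of positions in which both x and y have a 1.
|000⟩: (0.2439i - 0.5151 - 0.8217i)/(2√2) = (-0.1821 - 0.2043i)
|001⟩: (0.2439i - 0.5151 + 0.8217i)/(2√2) = (-0.1821 + 0.3767i)
|010⟩: (0.2439i + 0.5151 - 0.8217i)/(2√2) = (0.1821 - 0.2043i)
|011⟩: (0.2439i + 0.5151 + 0.8217i)/(2√2) = (0.1821 + 0.3767i)
|100⟩: (0.2439i - 0.5151 + 0.8217i)/(2√2) = (-0.1821 + 0.3767i)
|101⟩: (0.2439i - 0.5151 - 0.8217i)/(2√2) = (-0.1821 - 0.2043i)
|110⟩: (0.2439i + 0.5151 + 0.8217i)/(2√2) = (0.1821 + 0.3767i)
|111⟩: (0.2439i + 0.5151 - 0.8217i)/(2√2) = (0.1821 - 0.2043i)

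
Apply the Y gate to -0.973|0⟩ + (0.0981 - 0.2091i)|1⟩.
(-0.2091 - 0.0981i)|0⟩ - 0.973i|1⟩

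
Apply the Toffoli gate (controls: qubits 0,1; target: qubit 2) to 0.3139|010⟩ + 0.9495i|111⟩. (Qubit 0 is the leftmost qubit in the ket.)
0.3139|010⟩ + 0.9495i|110⟩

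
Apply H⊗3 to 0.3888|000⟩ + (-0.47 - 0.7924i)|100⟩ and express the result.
(-0.02871 - 0.2802i)|000⟩ + (-0.02871 - 0.2802i)|001⟩ + (-0.02871 - 0.2802i)|010⟩ + (-0.02871 - 0.2802i)|011⟩ + (0.3036 + 0.2802i)|100⟩ + (0.3036 + 0.2802i)|101⟩ + (0.3036 + 0.2802i)|110⟩ + (0.3036 + 0.2802i)|111⟩

H⊗3 gives amp(|y⟩) = (1/2√2) Σ_x (−1)^(x·y) amp(|x⟩), where x·y is the number of positions in which both x and y have a 1.
|000⟩: (0.3888 + (-0.47 - 0.7924i))/(2√2) = (-0.02871 - 0.2802i)
|001⟩: (0.3888 + (-0.47 - 0.7924i))/(2√2) = (-0.02871 - 0.2802i)
|010⟩: (0.3888 + (-0.47 - 0.7924i))/(2√2) = (-0.02871 - 0.2802i)
|011⟩: (0.3888 + (-0.47 - 0.7924i))/(2√2) = (-0.02871 - 0.2802i)
|100⟩: (0.3888 - (-0.47 - 0.7924i))/(2√2) = (0.3036 + 0.2802i)
|101⟩: (0.3888 - (-0.47 - 0.7924i))/(2√2) = (0.3036 + 0.2802i)
|110⟩: (0.3888 - (-0.47 - 0.7924i))/(2√2) = (0.3036 + 0.2802i)
|111⟩: (0.3888 - (-0.47 - 0.7924i))/(2√2) = (0.3036 + 0.2802i)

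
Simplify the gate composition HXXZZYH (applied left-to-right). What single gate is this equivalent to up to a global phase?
Y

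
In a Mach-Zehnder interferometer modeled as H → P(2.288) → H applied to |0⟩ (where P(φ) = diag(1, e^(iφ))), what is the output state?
(0.1714 + 0.3768i)|0⟩ + (0.8286 - 0.3768i)|1⟩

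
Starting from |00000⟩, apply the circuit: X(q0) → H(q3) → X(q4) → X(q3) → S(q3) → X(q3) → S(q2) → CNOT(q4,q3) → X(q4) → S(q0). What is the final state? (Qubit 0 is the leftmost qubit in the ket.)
(1/√2)i|10000⟩ - 1/√2|10010⟩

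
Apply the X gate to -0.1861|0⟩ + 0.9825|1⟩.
0.9825|0⟩ - 0.1861|1⟩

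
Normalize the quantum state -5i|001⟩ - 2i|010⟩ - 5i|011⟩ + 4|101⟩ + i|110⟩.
-0.5934i|001⟩ - 0.2374i|010⟩ - 0.5934i|011⟩ + 0.4747|101⟩ + 0.1187i|110⟩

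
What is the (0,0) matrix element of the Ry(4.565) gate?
-0.6531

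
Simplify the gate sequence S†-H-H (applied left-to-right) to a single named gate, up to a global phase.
S†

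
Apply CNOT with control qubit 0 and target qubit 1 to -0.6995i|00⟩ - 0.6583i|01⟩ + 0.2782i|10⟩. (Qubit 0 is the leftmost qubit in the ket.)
-0.6995i|00⟩ - 0.6583i|01⟩ + 0.2782i|11⟩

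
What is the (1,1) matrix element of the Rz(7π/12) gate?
(0.6088 + 0.7934i)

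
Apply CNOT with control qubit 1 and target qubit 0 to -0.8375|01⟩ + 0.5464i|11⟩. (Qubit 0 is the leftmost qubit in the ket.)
0.5464i|01⟩ - 0.8375|11⟩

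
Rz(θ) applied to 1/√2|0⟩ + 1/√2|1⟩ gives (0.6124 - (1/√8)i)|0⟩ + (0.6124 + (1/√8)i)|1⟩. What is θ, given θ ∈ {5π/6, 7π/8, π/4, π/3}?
π/3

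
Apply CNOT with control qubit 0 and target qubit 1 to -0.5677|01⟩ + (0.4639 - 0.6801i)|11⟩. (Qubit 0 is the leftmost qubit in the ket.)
-0.5677|01⟩ + (0.4639 - 0.6801i)|10⟩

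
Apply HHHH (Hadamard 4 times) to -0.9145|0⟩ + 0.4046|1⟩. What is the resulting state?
-0.9145|0⟩ + 0.4046|1⟩

H² = I, so an even number of Hadamards cancels: H^4 = I and the state is unchanged.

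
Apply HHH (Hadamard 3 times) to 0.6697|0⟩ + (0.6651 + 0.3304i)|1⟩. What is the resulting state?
(0.9438 + 0.2336i)|0⟩ + (0.003253 - 0.2336i)|1⟩

H² = I, so H^3 = H: a single Hadamard. With (a, b) = (0.6697, (0.6651 + 0.3304i)), H gives ((a + b)/√2, (a − b)/√2) = ((0.9438 + 0.2336i), (0.003253 - 0.2336i)).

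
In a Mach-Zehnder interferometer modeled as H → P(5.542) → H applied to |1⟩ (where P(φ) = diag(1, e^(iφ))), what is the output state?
(0.1312 + 0.3376i)|0⟩ + (0.8688 - 0.3376i)|1⟩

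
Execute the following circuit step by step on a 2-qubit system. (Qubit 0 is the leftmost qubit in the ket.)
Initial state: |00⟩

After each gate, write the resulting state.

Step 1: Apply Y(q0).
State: i|10⟩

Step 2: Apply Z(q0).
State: -i|10⟩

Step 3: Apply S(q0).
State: |10⟩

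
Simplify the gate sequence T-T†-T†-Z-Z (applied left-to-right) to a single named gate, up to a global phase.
T†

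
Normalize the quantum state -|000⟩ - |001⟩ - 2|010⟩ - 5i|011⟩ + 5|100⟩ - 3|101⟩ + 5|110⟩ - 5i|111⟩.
-0.09325|000⟩ - 0.09325|001⟩ - 0.1865|010⟩ - 0.4663i|011⟩ + 0.4663|100⟩ - 0.2798|101⟩ + 0.4663|110⟩ - 0.4663i|111⟩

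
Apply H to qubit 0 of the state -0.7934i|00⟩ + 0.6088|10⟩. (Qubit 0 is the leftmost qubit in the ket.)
(0.4305 - 0.561i)|00⟩ + (-0.4305 - 0.561i)|10⟩

H on qubit 0 mixes each pair of kets that differ only in qubit 0: amplitudes (a, b) of (|…0…⟩, |…1…⟩) become ((a + b)/√2, (a − b)/√2). Kets absent from the input have amplitude 0.
(|00⟩, |10⟩): (a, b) = (-0.7934i, 0.6088) → ((0.4305 - 0.561i), (-0.4305 - 0.561i))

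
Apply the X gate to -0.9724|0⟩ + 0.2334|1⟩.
0.2334|0⟩ - 0.9724|1⟩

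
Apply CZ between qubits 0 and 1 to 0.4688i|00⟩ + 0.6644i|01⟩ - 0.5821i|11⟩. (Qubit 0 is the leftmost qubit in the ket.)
0.4688i|00⟩ + 0.6644i|01⟩ + 0.5821i|11⟩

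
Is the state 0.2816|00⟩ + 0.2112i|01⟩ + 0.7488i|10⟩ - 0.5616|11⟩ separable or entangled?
Separable

Writing the state as a|00⟩ + b|01⟩ + c|10⟩ + d|11⟩, it is a product state iff ad − bc = 0.
Here (a, b, c, d) = (0.2816, 0.2112i, 0.7488i, -0.5616): ad − bc = (0.2816)(-0.5616) − (0.2112i)(0.7488i) = 0, so the state is separable.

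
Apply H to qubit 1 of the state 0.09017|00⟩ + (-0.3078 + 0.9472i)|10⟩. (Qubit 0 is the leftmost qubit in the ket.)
0.06376|00⟩ + 0.06376|01⟩ + (-0.2176 + 0.6698i)|10⟩ + (-0.2176 + 0.6698i)|11⟩

H on qubit 1 mixes each pair of kets that differ only in qubit 1: amplitudes (a, b) of (|…0…⟩, |…1…⟩) become ((a + b)/√2, (a − b)/√2). Kets absent from the input have amplitude 0.
(|00⟩, |01⟩): (a, b) = (0.09017, 0) → (0.06376, 0.06376)
(|10⟩, |11⟩): (a, b) = ((-0.3078 + 0.9472i), 0) → ((-0.2176 + 0.6698i), (-0.2176 + 0.6698i))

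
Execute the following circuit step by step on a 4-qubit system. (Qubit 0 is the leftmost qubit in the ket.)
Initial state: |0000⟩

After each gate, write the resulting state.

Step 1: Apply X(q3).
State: |0001⟩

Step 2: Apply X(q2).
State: |0011⟩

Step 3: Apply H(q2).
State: 1/√2|0001⟩ - 1/√2|0011⟩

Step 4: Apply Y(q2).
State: (1/√2)i|0001⟩ + (1/√2)i|0011⟩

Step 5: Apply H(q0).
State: (1/2)i|0001⟩ + (1/2)i|0011⟩ + (1/2)i|1001⟩ + (1/2)i|1011⟩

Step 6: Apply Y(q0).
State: 1/2|0001⟩ + 1/2|0011⟩ - 1/2|1001⟩ - 1/2|1011⟩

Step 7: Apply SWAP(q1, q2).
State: 1/2|0001⟩ + 1/2|0101⟩ - 1/2|1001⟩ - 1/2|1101⟩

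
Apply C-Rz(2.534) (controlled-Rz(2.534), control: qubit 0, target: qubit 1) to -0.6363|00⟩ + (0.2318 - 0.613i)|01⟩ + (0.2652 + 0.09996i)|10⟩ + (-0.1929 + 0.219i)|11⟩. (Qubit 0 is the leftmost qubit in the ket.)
-0.6363|00⟩ + (0.2318 - 0.613i)|01⟩ + (0.1747 - 0.2232i)|10⟩ + (-0.2667 - 0.1186i)|11⟩

C-Rz(2.534) leaves the control-|0⟩ kets |00⟩, |01⟩ unchanged and applies Rz(2.534) to qubit 1 on the control-|1⟩ pair (|10⟩, |11⟩).
Rz(2.534) = [[e^(−iθ/2), 0], [0, e^(iθ/2)]] with e^(±iθ/2) = cos(θ/2) ± i·sin(θ/2); θ = 2.534, cos(θ/2) ≈ 0.299145, sin(θ/2) ≈ 0.954208.
With a = amp(|10⟩) = (0.2652 + 0.09996i) and b = amp(|11⟩) = (-0.1929 + 0.219i):
new amp(|10⟩) = (0.299145 - 0.954208i)·a = (0.1747 - 0.2232i)
new amp(|11⟩) = (0.299145 + 0.954208i)·b = (-0.2667 - 0.1186i)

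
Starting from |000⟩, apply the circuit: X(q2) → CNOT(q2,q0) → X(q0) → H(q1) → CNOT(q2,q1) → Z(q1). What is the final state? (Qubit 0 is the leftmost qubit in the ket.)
1/√2|001⟩ - 1/√2|011⟩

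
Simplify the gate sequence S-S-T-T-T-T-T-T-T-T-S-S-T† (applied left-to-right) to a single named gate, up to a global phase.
T†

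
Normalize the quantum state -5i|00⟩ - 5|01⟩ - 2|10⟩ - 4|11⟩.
-0.5976i|00⟩ - 0.5976|01⟩ - 0.239|10⟩ - 0.4781|11⟩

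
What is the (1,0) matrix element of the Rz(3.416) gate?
0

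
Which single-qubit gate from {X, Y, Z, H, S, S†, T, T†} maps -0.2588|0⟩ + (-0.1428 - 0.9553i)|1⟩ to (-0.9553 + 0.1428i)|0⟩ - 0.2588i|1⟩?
Y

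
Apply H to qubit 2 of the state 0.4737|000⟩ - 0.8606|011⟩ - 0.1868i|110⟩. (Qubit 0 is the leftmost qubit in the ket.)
0.335|000⟩ + 0.335|001⟩ - 0.6085|010⟩ + 0.6085|011⟩ - 0.1321i|110⟩ - 0.1321i|111⟩

H on qubit 2 mixes each pair of kets that differ only in qubit 2: amplitudes (a, b) of (|…0…⟩, |…1…⟩) become ((a + b)/√2, (a − b)/√2). Kets absent from the input have amplitude 0.
(|000⟩, |001⟩): (a, b) = (0.4737, 0) → (0.335, 0.335)
(|010⟩, |011⟩): (a, b) = (0, -0.8606) → (-0.6085, 0.6085)
(|110⟩, |111⟩): (a, b) = (-0.1868i, 0) → (-0.1321i, -0.1321i)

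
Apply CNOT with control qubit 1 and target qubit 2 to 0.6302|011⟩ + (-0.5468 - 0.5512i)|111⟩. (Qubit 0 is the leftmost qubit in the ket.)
0.6302|010⟩ + (-0.5468 - 0.5512i)|110⟩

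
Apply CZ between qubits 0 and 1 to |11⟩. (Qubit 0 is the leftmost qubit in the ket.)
-|11⟩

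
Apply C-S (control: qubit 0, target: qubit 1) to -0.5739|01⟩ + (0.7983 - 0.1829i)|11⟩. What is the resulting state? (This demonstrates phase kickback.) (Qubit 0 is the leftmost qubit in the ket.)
-0.5739|01⟩ + (0.1829 + 0.7983i)|11⟩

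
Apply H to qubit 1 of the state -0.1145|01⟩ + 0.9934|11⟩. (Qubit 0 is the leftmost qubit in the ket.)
-0.08096|00⟩ + 0.08096|01⟩ + 0.7024|10⟩ - 0.7024|11⟩

H on qubit 1 mixes each pair of kets that differ only in qubit 1: amplitudes (a, b) of (|…0…⟩, |…1…⟩) become ((a + b)/√2, (a − b)/√2). Kets absent from the input have amplitude 0.
(|00⟩, |01⟩): (a, b) = (0, -0.1145) → (-0.08096, 0.08096)
(|10⟩, |11⟩): (a, b) = (0, 0.9934) → (0.7024, -0.7024)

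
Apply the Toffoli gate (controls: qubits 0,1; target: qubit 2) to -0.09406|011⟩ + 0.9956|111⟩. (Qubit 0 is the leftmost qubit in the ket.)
-0.09406|011⟩ + 0.9956|110⟩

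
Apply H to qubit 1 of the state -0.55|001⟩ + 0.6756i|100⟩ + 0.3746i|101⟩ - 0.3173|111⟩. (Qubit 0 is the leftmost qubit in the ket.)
-0.3889|001⟩ - 0.3889|011⟩ + 0.4777i|100⟩ + (-0.2244 + 0.2649i)|101⟩ + 0.4777i|110⟩ + (0.2244 + 0.2649i)|111⟩

H on qubit 1 mixes each pair of kets that differ only in qubit 1: amplitudes (a, b) of (|…0…⟩, |…1…⟩) become ((a + b)/√2, (a − b)/√2). Kets absent from the input have amplitude 0.
(|001⟩, |011⟩): (a, b) = (-0.55, 0) → (-0.3889, -0.3889)
(|100⟩, |110⟩): (a, b) = (0.6756i, 0) → (0.4777i, 0.4777i)
(|101⟩, |111⟩): (a, b) = (0.3746i, -0.3173) → ((-0.2244 + 0.2649i), (0.2244 + 0.2649i))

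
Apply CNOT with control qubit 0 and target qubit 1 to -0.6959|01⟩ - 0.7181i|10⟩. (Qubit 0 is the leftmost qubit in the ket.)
-0.6959|01⟩ - 0.7181i|11⟩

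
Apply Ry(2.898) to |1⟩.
-0.9926|0⟩ + 0.1215|1⟩

Ry(2.898) = [[cos(θ/2), −sin(θ/2)], [sin(θ/2), cos(θ/2)]]; θ = 2.898, cos(θ/2) ≈ 0.121495, sin(θ/2) ≈ 0.992592.
With a = amp(|0⟩) = 0 and b = amp(|1⟩) = 1:
new amp(|0⟩) = (0.121495)·a + (-0.992592)·b = -0.9926
new amp(|1⟩) = (0.992592)·a + (0.121495)·b = 0.1215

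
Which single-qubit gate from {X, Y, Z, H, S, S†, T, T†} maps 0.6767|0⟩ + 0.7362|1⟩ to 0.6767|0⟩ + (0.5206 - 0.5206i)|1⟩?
T†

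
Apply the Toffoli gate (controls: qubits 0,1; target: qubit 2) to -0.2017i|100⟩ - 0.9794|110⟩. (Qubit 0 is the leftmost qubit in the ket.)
-0.2017i|100⟩ - 0.9794|111⟩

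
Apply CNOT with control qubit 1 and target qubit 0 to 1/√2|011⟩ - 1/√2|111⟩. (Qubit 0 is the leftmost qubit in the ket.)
-1/√2|011⟩ + 1/√2|111⟩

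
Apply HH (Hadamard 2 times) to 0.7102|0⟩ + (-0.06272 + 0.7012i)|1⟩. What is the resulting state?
0.7102|0⟩ + (-0.06272 + 0.7012i)|1⟩

H² = I, so an even number of Hadamards cancels: H^2 = I and the state is unchanged.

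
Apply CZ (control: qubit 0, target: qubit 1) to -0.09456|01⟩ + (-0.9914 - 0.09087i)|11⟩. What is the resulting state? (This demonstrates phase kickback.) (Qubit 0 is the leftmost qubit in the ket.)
-0.09456|01⟩ + (0.9914 + 0.09087i)|11⟩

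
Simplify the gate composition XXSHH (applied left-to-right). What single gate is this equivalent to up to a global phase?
S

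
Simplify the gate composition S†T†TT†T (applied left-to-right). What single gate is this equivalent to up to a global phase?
S†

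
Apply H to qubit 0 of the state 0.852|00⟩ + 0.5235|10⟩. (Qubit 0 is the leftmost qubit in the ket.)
0.9726|00⟩ + 0.2323|10⟩

H on qubit 0 mixes each pair of kets that differ only in qubit 0: amplitudes (a, b) of (|…0…⟩, |…1…⟩) become ((a + b)/√2, (a − b)/√2). Kets absent from the input have amplitude 0.
(|00⟩, |10⟩): (a, b) = (0.852, 0.5235) → (0.9726, 0.2323)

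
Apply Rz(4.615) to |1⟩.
(-0.6719 + 0.7407i)|1⟩

Rz(4.615) = [[e^(−iθ/2), 0], [0, e^(iθ/2)]] with e^(±iθ/2) = cos(θ/2) ± i·sin(θ/2); θ = 4.615, cos(θ/2) ≈ -0.67185, sin(θ/2) ≈ 0.740687.
With a = amp(|0⟩) = 0 and b = amp(|1⟩) = 1:
new amp(|0⟩) = (-0.67185 - 0.740687i)·a = 0
new amp(|1⟩) = (-0.67185 + 0.740687i)·b = (-0.6719 + 0.7407i)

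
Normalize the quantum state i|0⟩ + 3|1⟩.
0.3162i|0⟩ + 0.9487|1⟩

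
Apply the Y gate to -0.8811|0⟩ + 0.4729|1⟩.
-0.4729i|0⟩ - 0.8811i|1⟩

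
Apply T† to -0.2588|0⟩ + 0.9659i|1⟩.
-0.2588|0⟩ + (0.683 + 0.683i)|1⟩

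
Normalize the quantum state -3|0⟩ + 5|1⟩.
-0.5145|0⟩ + 0.8575|1⟩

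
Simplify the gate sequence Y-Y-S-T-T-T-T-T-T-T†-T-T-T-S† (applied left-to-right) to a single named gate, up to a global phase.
I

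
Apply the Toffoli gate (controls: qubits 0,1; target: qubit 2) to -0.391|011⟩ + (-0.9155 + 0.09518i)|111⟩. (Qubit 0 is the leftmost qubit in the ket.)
-0.391|011⟩ + (-0.9155 + 0.09518i)|110⟩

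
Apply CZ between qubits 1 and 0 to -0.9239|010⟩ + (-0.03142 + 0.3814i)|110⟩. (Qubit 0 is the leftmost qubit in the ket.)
-0.9239|010⟩ + (0.03142 - 0.3814i)|110⟩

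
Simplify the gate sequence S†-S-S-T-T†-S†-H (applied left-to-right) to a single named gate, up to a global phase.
H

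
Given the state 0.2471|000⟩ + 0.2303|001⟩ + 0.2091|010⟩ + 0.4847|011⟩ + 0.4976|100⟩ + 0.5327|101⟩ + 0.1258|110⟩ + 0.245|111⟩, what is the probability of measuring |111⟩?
0.06003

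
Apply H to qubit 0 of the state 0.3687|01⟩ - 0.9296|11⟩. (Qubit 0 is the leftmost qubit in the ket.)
-0.3966|01⟩ + 0.918|11⟩

H on qubit 0 mixes each pair of kets that differ only in qubit 0: amplitudes (a, b) of (|…0…⟩, |…1…⟩) become ((a + b)/√2, (a − b)/√2). Kets absent from the input have amplitude 0.
(|01⟩, |11⟩): (a, b) = (0.3687, -0.9296) → (-0.3966, 0.918)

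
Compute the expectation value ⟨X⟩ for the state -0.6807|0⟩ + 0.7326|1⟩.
-0.9974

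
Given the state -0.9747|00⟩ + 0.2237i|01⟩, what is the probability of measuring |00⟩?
0.95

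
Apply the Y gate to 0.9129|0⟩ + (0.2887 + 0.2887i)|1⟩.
(0.2887 - 0.2887i)|0⟩ + 0.9129i|1⟩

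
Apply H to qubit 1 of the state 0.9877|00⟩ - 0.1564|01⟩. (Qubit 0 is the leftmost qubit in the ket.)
0.5878|00⟩ + 0.809|01⟩

H on qubit 1 mixes each pair of kets that differ only in qubit 1: amplitudes (a, b) of (|…0…⟩, |…1…⟩) become ((a + b)/√2, (a − b)/√2). Kets absent from the input have amplitude 0.
(|00⟩, |01⟩): (a, b) = (0.9877, -0.1564) → (0.5878, 0.809)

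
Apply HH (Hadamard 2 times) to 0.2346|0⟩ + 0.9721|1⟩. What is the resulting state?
0.2346|0⟩ + 0.9721|1⟩

H² = I, so an even number of Hadamards cancels: H^2 = I and the state is unchanged.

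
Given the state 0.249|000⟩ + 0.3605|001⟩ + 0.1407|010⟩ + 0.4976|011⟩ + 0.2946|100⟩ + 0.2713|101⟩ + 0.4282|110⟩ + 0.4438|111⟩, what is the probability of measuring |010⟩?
0.0198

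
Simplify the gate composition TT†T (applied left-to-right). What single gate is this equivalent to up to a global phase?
T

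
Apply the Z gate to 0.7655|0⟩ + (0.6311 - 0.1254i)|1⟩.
0.7655|0⟩ + (-0.6311 + 0.1254i)|1⟩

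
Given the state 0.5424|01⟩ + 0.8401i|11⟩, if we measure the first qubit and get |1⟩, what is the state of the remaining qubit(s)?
i|1⟩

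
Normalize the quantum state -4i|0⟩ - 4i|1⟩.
-(1/√2)i|0⟩ - (1/√2)i|1⟩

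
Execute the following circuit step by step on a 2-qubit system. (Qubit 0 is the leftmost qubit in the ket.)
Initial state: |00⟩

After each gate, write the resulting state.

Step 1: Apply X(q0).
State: |10⟩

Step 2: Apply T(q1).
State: |10⟩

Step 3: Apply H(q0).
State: 1/√2|00⟩ - 1/√2|10⟩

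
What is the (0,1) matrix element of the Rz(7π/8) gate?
0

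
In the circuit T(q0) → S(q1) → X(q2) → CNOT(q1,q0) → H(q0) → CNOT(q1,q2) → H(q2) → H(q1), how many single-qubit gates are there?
6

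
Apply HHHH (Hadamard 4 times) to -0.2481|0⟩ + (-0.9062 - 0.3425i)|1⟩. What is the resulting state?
-0.2481|0⟩ + (-0.9062 - 0.3425i)|1⟩

H² = I, so an even number of Hadamards cancels: H^4 = I and the state is unchanged.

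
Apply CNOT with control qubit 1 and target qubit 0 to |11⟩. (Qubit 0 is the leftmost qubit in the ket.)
|01⟩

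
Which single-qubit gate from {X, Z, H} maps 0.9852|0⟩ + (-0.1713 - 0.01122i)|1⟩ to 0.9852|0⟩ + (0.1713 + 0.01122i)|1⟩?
Z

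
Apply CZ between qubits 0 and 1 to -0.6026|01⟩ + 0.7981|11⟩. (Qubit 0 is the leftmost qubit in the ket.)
-0.6026|01⟩ - 0.7981|11⟩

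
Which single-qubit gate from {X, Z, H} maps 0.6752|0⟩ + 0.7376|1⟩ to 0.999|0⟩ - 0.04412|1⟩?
H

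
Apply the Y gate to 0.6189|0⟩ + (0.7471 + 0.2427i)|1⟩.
(0.2427 - 0.7471i)|0⟩ + 0.6189i|1⟩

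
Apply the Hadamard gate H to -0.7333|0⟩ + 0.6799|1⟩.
-0.03776|0⟩ - 0.9993|1⟩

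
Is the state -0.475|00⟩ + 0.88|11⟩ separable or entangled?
Entangled

Writing the state as a|00⟩ + b|01⟩ + c|10⟩ + d|11⟩, it is a product state iff ad − bc = 0.
Here (a, b, c, d) = (-0.475, 0, 0, 0.88): ad − bc = (-0.475)(0.88) − (0)(0) = -0.418 ≠ 0, so the state is entangled.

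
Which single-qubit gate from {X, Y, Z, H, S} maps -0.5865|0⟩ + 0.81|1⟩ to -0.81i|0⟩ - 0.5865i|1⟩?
Y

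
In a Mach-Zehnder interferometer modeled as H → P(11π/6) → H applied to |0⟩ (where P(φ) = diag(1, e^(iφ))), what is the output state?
(0.933 - 0.25i)|0⟩ + (0.06699 + 0.25i)|1⟩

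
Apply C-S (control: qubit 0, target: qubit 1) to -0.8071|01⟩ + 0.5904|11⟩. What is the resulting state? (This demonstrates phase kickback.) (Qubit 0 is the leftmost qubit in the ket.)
-0.8071|01⟩ + 0.5904i|11⟩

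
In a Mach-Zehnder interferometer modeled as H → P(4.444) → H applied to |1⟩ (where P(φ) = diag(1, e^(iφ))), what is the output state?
(0.6326 + 0.4821i)|0⟩ + (0.3674 - 0.4821i)|1⟩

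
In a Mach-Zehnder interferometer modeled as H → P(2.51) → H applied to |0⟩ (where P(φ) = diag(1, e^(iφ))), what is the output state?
(0.09646 + 0.2952i)|0⟩ + (0.9035 - 0.2952i)|1⟩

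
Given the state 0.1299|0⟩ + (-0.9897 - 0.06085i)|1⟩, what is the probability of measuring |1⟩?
0.9832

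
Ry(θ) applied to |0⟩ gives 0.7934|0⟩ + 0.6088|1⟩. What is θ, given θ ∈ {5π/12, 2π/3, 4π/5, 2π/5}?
5π/12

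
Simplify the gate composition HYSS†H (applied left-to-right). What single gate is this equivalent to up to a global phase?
Y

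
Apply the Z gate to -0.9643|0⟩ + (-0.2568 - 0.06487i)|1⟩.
-0.9643|0⟩ + (0.2568 + 0.06487i)|1⟩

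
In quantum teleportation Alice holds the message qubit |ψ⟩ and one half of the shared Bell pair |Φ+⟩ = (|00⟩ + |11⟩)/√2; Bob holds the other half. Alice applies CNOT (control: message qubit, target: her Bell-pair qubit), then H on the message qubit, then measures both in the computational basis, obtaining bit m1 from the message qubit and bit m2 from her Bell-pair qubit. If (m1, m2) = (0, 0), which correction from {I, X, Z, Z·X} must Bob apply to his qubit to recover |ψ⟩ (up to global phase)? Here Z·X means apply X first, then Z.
I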